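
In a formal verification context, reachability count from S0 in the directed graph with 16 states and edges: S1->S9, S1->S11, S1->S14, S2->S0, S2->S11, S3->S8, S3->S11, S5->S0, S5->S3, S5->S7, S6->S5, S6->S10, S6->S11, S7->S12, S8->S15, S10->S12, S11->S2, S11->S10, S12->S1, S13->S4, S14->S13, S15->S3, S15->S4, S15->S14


BFS from S0:
  layer 0: {S0}
Reachable set: {S0}
Count = 1

1


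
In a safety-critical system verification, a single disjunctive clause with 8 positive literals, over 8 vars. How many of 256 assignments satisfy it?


Step 1: Total=2^8=256
Step 2: Unsat when all 8 false: 2^0=1
Step 3: Sat=256-1=255

255


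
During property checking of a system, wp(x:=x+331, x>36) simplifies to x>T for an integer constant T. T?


Formula: wp(x:=E, P) = P[E/x] (substitute E for x in postcondition)
Step 1: Postcondition: x>36
Step 2: Substitute x+331 for x: x+331>36
Step 3: Solve for x: x > 36-331 = -295

-295


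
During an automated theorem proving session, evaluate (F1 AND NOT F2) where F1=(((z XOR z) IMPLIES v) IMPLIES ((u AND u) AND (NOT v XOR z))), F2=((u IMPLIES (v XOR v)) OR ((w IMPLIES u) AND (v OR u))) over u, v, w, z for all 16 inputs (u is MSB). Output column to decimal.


F1 = (((z XOR z) IMPLIES v) IMPLIES ((u AND u) AND (NOT v XOR z)))
F2 = ((u IMPLIES (v XOR v)) OR ((w IMPLIES u) AND (v OR u)))
Counterexample to F1=>F2 is where F1=1 and F2=0.
Evaluate each row (bits = u,v,w,z, MSB first):
  row 0 [0000]: F1=0 F2=1 -> F1&~F2 -> 0
  row 1 [0001]: F1=0 F2=1 -> F1&~F2 -> 0
  row 2 [0010]: F1=0 F2=1 -> F1&~F2 -> 0
  row 3 [0011]: F1=0 F2=1 -> F1&~F2 -> 0
  row 4 [0100]: F1=0 F2=1 -> F1&~F2 -> 0
  row 5 [0101]: F1=0 F2=1 -> F1&~F2 -> 0
  row 6 [0110]: F1=0 F2=1 -> F1&~F2 -> 0
  row 7 [0111]: F1=0 F2=1 -> F1&~F2 -> 0
  row 8 [1000]: F1=1 F2=1 -> F1&~F2 -> 0
  row 9 [1001]: F1=0 F2=1 -> F1&~F2 -> 0
  row 10 [1010]: F1=1 F2=1 -> F1&~F2 -> 0
  row 11 [1011]: F1=0 F2=1 -> F1&~F2 -> 0
  row 12 [1100]: F1=0 F2=1 -> F1&~F2 -> 0
  row 13 [1101]: F1=1 F2=1 -> F1&~F2 -> 0
  row 14 [1110]: F1=0 F2=1 -> F1&~F2 -> 0
  row 15 [1111]: F1=1 F2=1 -> F1&~F2 -> 0
Full result column, 4 rows per line (u,v fixed per line; w,z runs 00..11 left to right):
  rows 0-3 [u,v=00]: 0000  = hex 0
  rows 4-7 [u,v=01]: 0000  = hex 0
  rows 8-11 [u,v=10]: 0000  = hex 0
  rows 12-15 [u,v=11]: 0000  = hex 0
Counterexample vector (row 0 .. row 15) = 0000000000000000
Output column grouped in 4s = 0000 0000 0000 0000 = 0x0000
Convert to decimal digit by digit (value = value*16 + digit):
  0 -> 0
  0*16 + 0 = 0
  0*16 + 0 = 0
  0*16 + 0 = 0
Decimal = 0

0


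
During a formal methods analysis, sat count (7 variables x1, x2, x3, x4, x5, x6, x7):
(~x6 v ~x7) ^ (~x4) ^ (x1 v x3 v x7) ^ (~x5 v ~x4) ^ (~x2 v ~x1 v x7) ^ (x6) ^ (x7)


CNF with 7 clauses over 7 vars (128 assignments).
An assignment satisfies CNF iff every clause has >=1 true literal.
Check each row (bits = x1,x2,x3,x4,x5,x6,x7; clause T/F shown):
  row 0 [0000000]: clauses=TTFTTFF -> 0
  row 1 [0000001]: clauses=TTTTTFT -> 0
  row 2 [0000010]: clauses=TTFTTTF -> 0
  row 3 [0000011]: clauses=FTTTTTT -> 0
  row 4 [0000100]: clauses=TTFTTFF -> 0
  (every remaining row is evaluated the same way; all 128 results are listed next)
Full result column, 8 rows per line (x1,x2,x3,x4 fixed per line; x5,x6,x7 runs 000..111 left to right):
  rows 0-7 [x1,x2,x3,x4=0000]: 00000000  (ones: 0)
  rows 8-15 [x1,x2,x3,x4=0001]: 00000000  (ones: 0)
  rows 16-23 [x1,x2,x3,x4=0010]: 00000000  (ones: 0)
  rows 24-31 [x1,x2,x3,x4=0011]: 00000000  (ones: 0)
  rows 32-39 [x1,x2,x3,x4=0100]: 00000000  (ones: 0)
  rows 40-47 [x1,x2,x3,x4=0101]: 00000000  (ones: 0)
  rows 48-55 [x1,x2,x3,x4=0110]: 00000000  (ones: 0)
  rows 56-63 [x1,x2,x3,x4=0111]: 00000000  (ones: 0)
  rows 64-71 [x1,x2,x3,x4=1000]: 00000000  (ones: 0)
  rows 72-79 [x1,x2,x3,x4=1001]: 00000000  (ones: 0)
  rows 80-87 [x1,x2,x3,x4=1010]: 00000000  (ones: 0)
  rows 88-95 [x1,x2,x3,x4=1011]: 00000000  (ones: 0)
  rows 96-103 [x1,x2,x3,x4=1100]: 00000000  (ones: 0)
  rows 104-111 [x1,x2,x3,x4=1101]: 00000000  (ones: 0)
  rows 112-119 [x1,x2,x3,x4=1110]: 00000000  (ones: 0)
  rows 120-127 [x1,x2,x3,x4=1111]: 00000000  (ones: 0)
Satisfying assignments = 0+0+0+0+0+0+0+0+0+0+0+0+0+0+0+0 = 0

0


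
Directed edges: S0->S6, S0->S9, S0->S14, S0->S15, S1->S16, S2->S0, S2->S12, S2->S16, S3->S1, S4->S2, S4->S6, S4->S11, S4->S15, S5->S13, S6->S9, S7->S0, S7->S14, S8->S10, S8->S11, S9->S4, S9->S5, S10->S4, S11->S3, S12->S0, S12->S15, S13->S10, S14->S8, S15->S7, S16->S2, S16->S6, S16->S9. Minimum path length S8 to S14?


BFS layer-by-layer from S8:
  dist 0: {S8}
  dist 1: {S10, S11}
  dist 2: {S3, S4}
  dist 3: {S1, S2, S6, S15}
  dist 4: {S0, S7, S9, S12, S16}
  dist 5: {S5, S14}
  -> S14 reached at distance 5
Shortest path length = 5

5


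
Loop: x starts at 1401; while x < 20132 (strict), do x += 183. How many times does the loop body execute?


Step 1: x goes from 1401 toward 20132 by 183; the body runs while x<20132, so iterations = ceil((bound-start)/step)
Step 2: Distance=18731
Step 3: ceil(18731/183)=103

103


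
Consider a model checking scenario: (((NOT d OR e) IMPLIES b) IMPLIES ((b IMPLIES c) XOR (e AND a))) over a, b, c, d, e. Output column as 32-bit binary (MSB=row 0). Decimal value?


Formula: (((NOT d OR e) IMPLIES b) IMPLIES ((b IMPLIES c) XOR (e AND a))) over a, b, c, d, e (32 rows)
Evaluate each row (bits = a,b,c,d,e, MSB first):
  row 0 [00000]: (((NOT 0 OR 0) IMPLIES 0) IMPLIES ((0 IMPLIES 0) XOR (0 AND 0))) -> 1
  row 1 [00001]: (((NOT 0 OR 1) IMPLIES 0) IMPLIES ((0 IMPLIES 0) XOR (1 AND 0))) -> 1
  row 2 [00010]: (((NOT 1 OR 0) IMPLIES 0) IMPLIES ((0 IMPLIES 0) XOR (0 AND 0))) -> 1
  row 3 [00011]: (((NOT 1 OR 1) IMPLIES 0) IMPLIES ((0 IMPLIES 0) XOR (1 AND 0))) -> 1
  row 4 [00100]: (((NOT 0 OR 0) IMPLIES 0) IMPLIES ((0 IMPLIES 1) XOR (0 AND 0))) -> 1
  row 5 [00101]: (((NOT 0 OR 1) IMPLIES 0) IMPLIES ((0 IMPLIES 1) XOR (1 AND 0))) -> 1
  row 6 [00110]: (((NOT 1 OR 0) IMPLIES 0) IMPLIES ((0 IMPLIES 1) XOR (0 AND 0))) -> 1
  row 7 [00111]: (((NOT 1 OR 1) IMPLIES 0) IMPLIES ((0 IMPLIES 1) XOR (1 AND 0))) -> 1
  row 8 [01000]: (((NOT 0 OR 0) IMPLIES 1) IMPLIES ((1 IMPLIES 0) XOR (0 AND 0))) -> 0
  row 9 [01001]: (((NOT 0 OR 1) IMPLIES 1) IMPLIES ((1 IMPLIES 0) XOR (1 AND 0))) -> 0
  row 10 [01010]: (((NOT 1 OR 0) IMPLIES 1) IMPLIES ((1 IMPLIES 0) XOR (0 AND 0))) -> 0
  row 11 [01011]: (((NOT 1 OR 1) IMPLIES 1) IMPLIES ((1 IMPLIES 0) XOR (1 AND 0))) -> 0
  row 12 [01100]: (((NOT 0 OR 0) IMPLIES 1) IMPLIES ((1 IMPLIES 1) XOR (0 AND 0))) -> 1
  row 13 [01101]: (((NOT 0 OR 1) IMPLIES 1) IMPLIES ((1 IMPLIES 1) XOR (1 AND 0))) -> 1
  row 14 [01110]: (((NOT 1 OR 0) IMPLIES 1) IMPLIES ((1 IMPLIES 1) XOR (0 AND 0))) -> 1
  row 15 [01111]: (((NOT 1 OR 1) IMPLIES 1) IMPLIES ((1 IMPLIES 1) XOR (1 AND 0))) -> 1
  row 16 [10000]: (((NOT 0 OR 0) IMPLIES 0) IMPLIES ((0 IMPLIES 0) XOR (0 AND 1))) -> 1
  row 17 [10001]: (((NOT 0 OR 1) IMPLIES 0) IMPLIES ((0 IMPLIES 0) XOR (1 AND 1))) -> 1
  row 18 [10010]: (((NOT 1 OR 0) IMPLIES 0) IMPLIES ((0 IMPLIES 0) XOR (0 AND 1))) -> 1
  row 19 [10011]: (((NOT 1 OR 1) IMPLIES 0) IMPLIES ((0 IMPLIES 0) XOR (1 AND 1))) -> 1
  row 20 [10100]: (((NOT 0 OR 0) IMPLIES 0) IMPLIES ((0 IMPLIES 1) XOR (0 AND 1))) -> 1
  row 21 [10101]: (((NOT 0 OR 1) IMPLIES 0) IMPLIES ((0 IMPLIES 1) XOR (1 AND 1))) -> 1
  row 22 [10110]: (((NOT 1 OR 0) IMPLIES 0) IMPLIES ((0 IMPLIES 1) XOR (0 AND 1))) -> 1
  row 23 [10111]: (((NOT 1 OR 1) IMPLIES 0) IMPLIES ((0 IMPLIES 1) XOR (1 AND 1))) -> 1
  row 24 [11000]: (((NOT 0 OR 0) IMPLIES 1) IMPLIES ((1 IMPLIES 0) XOR (0 AND 1))) -> 0
  row 25 [11001]: (((NOT 0 OR 1) IMPLIES 1) IMPLIES ((1 IMPLIES 0) XOR (1 AND 1))) -> 1
  row 26 [11010]: (((NOT 1 OR 0) IMPLIES 1) IMPLIES ((1 IMPLIES 0) XOR (0 AND 1))) -> 0
  row 27 [11011]: (((NOT 1 OR 1) IMPLIES 1) IMPLIES ((1 IMPLIES 0) XOR (1 AND 1))) -> 1
  row 28 [11100]: (((NOT 0 OR 0) IMPLIES 1) IMPLIES ((1 IMPLIES 1) XOR (0 AND 1))) -> 1
  row 29 [11101]: (((NOT 0 OR 1) IMPLIES 1) IMPLIES ((1 IMPLIES 1) XOR (1 AND 1))) -> 0
  row 30 [11110]: (((NOT 1 OR 0) IMPLIES 1) IMPLIES ((1 IMPLIES 1) XOR (0 AND 1))) -> 1
  row 31 [11111]: (((NOT 1 OR 1) IMPLIES 1) IMPLIES ((1 IMPLIES 1) XOR (1 AND 1))) -> 0
Full result column, 4 rows per line (a,b,c fixed per line; d,e runs 00..11 left to right):
  rows 0-3 [a,b,c=000]: 1111  = hex F
  rows 4-7 [a,b,c=001]: 1111  = hex F
  rows 8-11 [a,b,c=010]: 0000  = hex 0
  rows 12-15 [a,b,c=011]: 1111  = hex F
  rows 16-19 [a,b,c=100]: 1111  = hex F
  rows 20-23 [a,b,c=101]: 1111  = hex F
  rows 24-27 [a,b,c=110]: 0101  = hex 5
  rows 28-31 [a,b,c=111]: 1010  = hex A
Output column (row 0 .. row 31) = 11111111000011111111111101011010
Output column grouped in 4s = 1111 1111 0000 1111 1111 1111 0101 1010 = 0xFF0FFF5A
Convert to decimal digit by digit (value = value*16 + digit):
  F -> 15
  15*16 + 15 (F) = 255
  255*16 + 0 = 4080
  4080*16 + 15 (F) = 65295
  65295*16 + 15 (F) = 1044735
  1044735*16 + 15 (F) = 16715775
  16715775*16 + 5 = 267452405
  267452405*16 + 10 (A) = 4279238490
Decimal = 4279238490

4279238490


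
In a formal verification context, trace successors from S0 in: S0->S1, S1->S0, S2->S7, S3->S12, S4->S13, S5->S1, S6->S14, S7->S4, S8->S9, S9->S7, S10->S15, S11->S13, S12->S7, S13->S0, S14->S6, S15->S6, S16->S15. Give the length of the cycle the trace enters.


Trace from S0 until a state repeats:
  S0 -> S1 -> S0
S0 first seen at step 0, revisited at step 2.
Cycle length = 2 - 0 = 2

2


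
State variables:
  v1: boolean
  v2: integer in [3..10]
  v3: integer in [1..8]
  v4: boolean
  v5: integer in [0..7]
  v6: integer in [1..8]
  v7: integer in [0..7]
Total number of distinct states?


State space = product of domain sizes of all variables.
Domain sizes:
  v1 (boolean): 2
  v2 (integer in [3..10]): 8
  v3 (integer in [1..8]): 8
  v4 (boolean): 2
  v5 (integer in [0..7]): 8
  v6 (integer in [1..8]): 8
  v7 (integer in [0..7]): 8
Product = 2 * 8 * 8 * 2 * 8 * 8 * 8 = 131072

131072


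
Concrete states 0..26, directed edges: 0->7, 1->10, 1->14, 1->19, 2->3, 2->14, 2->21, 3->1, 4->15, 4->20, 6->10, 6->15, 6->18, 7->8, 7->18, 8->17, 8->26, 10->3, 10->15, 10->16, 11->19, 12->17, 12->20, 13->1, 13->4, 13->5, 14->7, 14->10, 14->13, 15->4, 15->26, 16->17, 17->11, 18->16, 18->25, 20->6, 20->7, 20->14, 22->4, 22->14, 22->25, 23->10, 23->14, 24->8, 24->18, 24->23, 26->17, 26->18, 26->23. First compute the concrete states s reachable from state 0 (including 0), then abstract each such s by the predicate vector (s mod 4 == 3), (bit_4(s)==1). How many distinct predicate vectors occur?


BFS from 0:
Concrete reachable: {0, 1, 3, 4, 5, 6, 7, 8, 10, 11, 13, 14, 15, 16, 17, 18, 19, 20, 23, 25, 26}
Abstract via predicates (s mod 4 == 3), (bit_4(s)==1):
  (0,0) <- {0, 1, 4, 5, 6, 8, 10, 13, 14}
  (0,1) <- {16, 17, 18, 20, 25, 26}
  (1,0) <- {3, 7, 11, 15}
  (1,1) <- {19, 23}
Distinct abstract states = 4

4


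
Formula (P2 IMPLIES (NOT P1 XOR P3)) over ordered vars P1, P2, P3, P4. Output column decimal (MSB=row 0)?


Formula: (P2 IMPLIES (NOT P1 XOR P3)) over P1, P2, P3, P4 (16 rows)
Evaluate each row (bits = P1,P2,P3,P4, MSB first):
  row 0 [0000]: (0 IMPLIES (NOT 0 XOR 0)) -> 1
  row 1 [0001]: (0 IMPLIES (NOT 0 XOR 0)) -> 1
  row 2 [0010]: (0 IMPLIES (NOT 0 XOR 1)) -> 1
  row 3 [0011]: (0 IMPLIES (NOT 0 XOR 1)) -> 1
  row 4 [0100]: (1 IMPLIES (NOT 0 XOR 0)) -> 1
  row 5 [0101]: (1 IMPLIES (NOT 0 XOR 0)) -> 1
  row 6 [0110]: (1 IMPLIES (NOT 0 XOR 1)) -> 0
  row 7 [0111]: (1 IMPLIES (NOT 0 XOR 1)) -> 0
  row 8 [1000]: (0 IMPLIES (NOT 1 XOR 0)) -> 1
  row 9 [1001]: (0 IMPLIES (NOT 1 XOR 0)) -> 1
  row 10 [1010]: (0 IMPLIES (NOT 1 XOR 1)) -> 1
  row 11 [1011]: (0 IMPLIES (NOT 1 XOR 1)) -> 1
  row 12 [1100]: (1 IMPLIES (NOT 1 XOR 0)) -> 0
  row 13 [1101]: (1 IMPLIES (NOT 1 XOR 0)) -> 0
  row 14 [1110]: (1 IMPLIES (NOT 1 XOR 1)) -> 1
  row 15 [1111]: (1 IMPLIES (NOT 1 XOR 1)) -> 1
Full result column, 4 rows per line (P1,P2 fixed per line; P3,P4 runs 00..11 left to right):
  rows 0-3 [P1,P2=00]: 1111  = hex F
  rows 4-7 [P1,P2=01]: 1100  = hex C
  rows 8-11 [P1,P2=10]: 1111  = hex F
  rows 12-15 [P1,P2=11]: 0011  = hex 3
Output column (row 0 .. row 15) = 1111110011110011
Output column grouped in 4s = 1111 1100 1111 0011 = 0xFCF3
Convert to decimal digit by digit (value = value*16 + digit):
  F -> 15
  15*16 + 12 (C) = 252
  252*16 + 15 (F) = 4047
  4047*16 + 3 = 64755
Decimal = 64755

64755


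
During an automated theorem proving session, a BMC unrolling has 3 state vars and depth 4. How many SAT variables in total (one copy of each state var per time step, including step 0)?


BMC unrolls to depth k, creating one copy of each state var for steps 0..k.
Step count = 4 + 1 = 5 (steps 0 through 4)
Vars per step = 3
Total = 3 * 5 = 15

15


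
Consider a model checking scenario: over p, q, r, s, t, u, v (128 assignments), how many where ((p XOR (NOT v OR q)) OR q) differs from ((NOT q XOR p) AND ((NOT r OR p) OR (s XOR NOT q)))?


F1 = ((p XOR (NOT v OR q)) OR q)
F2 = ((NOT q XOR p) AND ((NOT r OR p) OR (s XOR NOT q)))
Evaluate both on each of 128 rows (bits = p,q,r,s,t,u,v):
  row 0 [0000000]: F1=1 F2=1 -> 0
  row 1 [0000001]: F1=0 F2=1 (differ) -> 1
  row 2 [0000010]: F1=1 F2=1 -> 0
  row 3 [0000011]: F1=0 F2=1 (differ) -> 1
  row 4 [0000100]: F1=1 F2=1 -> 0
  (every remaining row is evaluated the same way; all 128 results are listed next)
Full result column, 8 rows per line (p,q,r,s fixed per line; t,u,v runs 000..111 left to right):
  rows 0-7 [p,q,r,s=0000]: 01010101  (ones: 4)
  rows 8-15 [p,q,r,s=0001]: 01010101  (ones: 4)
  rows 16-23 [p,q,r,s=0010]: 01010101  (ones: 4)
  rows 24-31 [p,q,r,s=0011]: 10101010  (ones: 4)
  rows 32-39 [p,q,r,s=0100]: 11111111  (ones: 8)
  rows 40-47 [p,q,r,s=0101]: 11111111  (ones: 8)
  rows 48-55 [p,q,r,s=0110]: 11111111  (ones: 8)
  rows 56-63 [p,q,r,s=0111]: 11111111  (ones: 8)
  rows 64-71 [p,q,r,s=1000]: 01010101  (ones: 4)
  rows 72-79 [p,q,r,s=1001]: 01010101  (ones: 4)
  rows 80-87 [p,q,r,s=1010]: 01010101  (ones: 4)
  rows 88-95 [p,q,r,s=1011]: 01010101  (ones: 4)
  rows 96-103 [p,q,r,s=1100]: 00000000  (ones: 0)
  rows 104-111 [p,q,r,s=1101]: 00000000  (ones: 0)
  rows 112-119 [p,q,r,s=1110]: 00000000  (ones: 0)
  rows 120-127 [p,q,r,s=1111]: 00000000  (ones: 0)
Disagreements = 4+4+4+4+8+8+8+8+4+4+4+4+0+0+0+0 = 64

64


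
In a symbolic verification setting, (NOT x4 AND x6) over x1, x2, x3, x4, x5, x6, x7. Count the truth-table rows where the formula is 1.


Formula: (NOT x4 AND x6) over 7 vars (128 rows)
Evaluate each row (x1, x2, x3, x4, x5, x6, x7 as bits, MSB first):
  row 0 [0000000]: (NOT 0 AND 0) -> 0
  row 1 [0000001]: (NOT 0 AND 0) -> 0
  row 2 [0000010]: (NOT 0 AND 1) -> 1
  row 3 [0000011]: (NOT 0 AND 1) -> 1
  row 4 [0000100]: (NOT 0 AND 0) -> 0
  (every remaining row is evaluated the same way; all 128 results are listed next)
Full result column, 8 rows per line (x1,x2,x3,x4 fixed per line; x5,x6,x7 runs 000..111 left to right):
  rows 0-7 [x1,x2,x3,x4=0000]: 00110011  (ones: 4)
  rows 8-15 [x1,x2,x3,x4=0001]: 00000000  (ones: 0)
  rows 16-23 [x1,x2,x3,x4=0010]: 00110011  (ones: 4)
  rows 24-31 [x1,x2,x3,x4=0011]: 00000000  (ones: 0)
  rows 32-39 [x1,x2,x3,x4=0100]: 00110011  (ones: 4)
  rows 40-47 [x1,x2,x3,x4=0101]: 00000000  (ones: 0)
  rows 48-55 [x1,x2,x3,x4=0110]: 00110011  (ones: 4)
  rows 56-63 [x1,x2,x3,x4=0111]: 00000000  (ones: 0)
  rows 64-71 [x1,x2,x3,x4=1000]: 00110011  (ones: 4)
  rows 72-79 [x1,x2,x3,x4=1001]: 00000000  (ones: 0)
  rows 80-87 [x1,x2,x3,x4=1010]: 00110011  (ones: 4)
  rows 88-95 [x1,x2,x3,x4=1011]: 00000000  (ones: 0)
  rows 96-103 [x1,x2,x3,x4=1100]: 00110011  (ones: 4)
  rows 104-111 [x1,x2,x3,x4=1101]: 00000000  (ones: 0)
  rows 112-119 [x1,x2,x3,x4=1110]: 00110011  (ones: 4)
  rows 120-127 [x1,x2,x3,x4=1111]: 00000000  (ones: 0)
Count of 1-rows = 4+0+4+0+4+0+4+0+4+0+4+0+4+0+4+0 = 32

32


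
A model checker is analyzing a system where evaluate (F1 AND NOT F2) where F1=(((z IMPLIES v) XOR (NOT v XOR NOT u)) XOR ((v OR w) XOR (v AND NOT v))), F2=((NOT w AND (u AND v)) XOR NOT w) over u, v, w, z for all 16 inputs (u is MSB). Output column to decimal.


F1 = (((z IMPLIES v) XOR (NOT v XOR NOT u)) XOR ((v OR w) XOR (v AND NOT v)))
F2 = ((NOT w AND (u AND v)) XOR NOT w)
Counterexample to F1=>F2 is where F1=1 and F2=0.
Evaluate each row (bits = u,v,w,z, MSB first):
  row 0 [0000]: F1=1 F2=1 -> F1&~F2 -> 0
  row 1 [0001]: F1=0 F2=1 -> F1&~F2 -> 0
  row 2 [0010]: F1=0 F2=0 -> F1&~F2 -> 0
  row 3 [0011]: F1=1 F2=0 -> F1&~F2 -> 1
  row 4 [0100]: F1=1 F2=1 -> F1&~F2 -> 0
  row 5 [0101]: F1=1 F2=1 -> F1&~F2 -> 0
  row 6 [0110]: F1=1 F2=0 -> F1&~F2 -> 1
  row 7 [0111]: F1=1 F2=0 -> F1&~F2 -> 1
  row 8 [1000]: F1=0 F2=1 -> F1&~F2 -> 0
  row 9 [1001]: F1=1 F2=1 -> F1&~F2 -> 0
  row 10 [1010]: F1=1 F2=0 -> F1&~F2 -> 1
  row 11 [1011]: F1=0 F2=0 -> F1&~F2 -> 0
  row 12 [1100]: F1=0 F2=0 -> F1&~F2 -> 0
  row 13 [1101]: F1=0 F2=0 -> F1&~F2 -> 0
  row 14 [1110]: F1=0 F2=0 -> F1&~F2 -> 0
  row 15 [1111]: F1=0 F2=0 -> F1&~F2 -> 0
Full result column, 4 rows per line (u,v fixed per line; w,z runs 00..11 left to right):
  rows 0-3 [u,v=00]: 0001  = hex 1
  rows 4-7 [u,v=01]: 0011  = hex 3
  rows 8-11 [u,v=10]: 0010  = hex 2
  rows 12-15 [u,v=11]: 0000  = hex 0
Counterexample vector (row 0 .. row 15) = 0001001100100000
Output column grouped in 4s = 0001 0011 0010 0000 = 0x1320
Convert to decimal digit by digit (value = value*16 + digit):
  1 -> 1
  1*16 + 3 = 19
  19*16 + 2 = 306
  306*16 + 0 = 4896
Decimal = 4896

4896


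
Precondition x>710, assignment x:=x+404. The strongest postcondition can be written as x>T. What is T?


Formula: sp(P, x:=E) = exists old_x. (x = E[old_x/x]) AND P[old_x/x] (old_x is the value of x before the assignment; eliminate old_x by solving x = E[old_x/x] for old_x)
Step 1: Precondition P: x>710, i.e. old_x > 710
Step 2: Assignment gives x = old_x + 404, so old_x = x - 404
Step 3: Substitute into P: x - 404 > 710
Step 4: Simplify: x > 710+404 = 1114

1114


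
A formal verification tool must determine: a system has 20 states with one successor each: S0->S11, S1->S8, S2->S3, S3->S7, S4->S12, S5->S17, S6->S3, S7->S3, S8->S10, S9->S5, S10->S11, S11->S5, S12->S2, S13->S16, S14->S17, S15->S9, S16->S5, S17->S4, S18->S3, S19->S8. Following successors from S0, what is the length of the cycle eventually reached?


Trace from S0 until a state repeats:
  S0 -> S11 -> S5 -> S17 -> S4 -> S12 -> S2 -> S3 -> S7 -> S3
S3 first seen at step 7, revisited at step 9.
Cycle length = 9 - 7 = 2

2


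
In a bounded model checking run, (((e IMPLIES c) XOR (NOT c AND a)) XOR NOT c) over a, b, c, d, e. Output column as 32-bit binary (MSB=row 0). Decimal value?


Formula: (((e IMPLIES c) XOR (NOT c AND a)) XOR NOT c) over a, b, c, d, e (32 rows)
Evaluate each row (bits = a,b,c,d,e, MSB first):
  row 0 [00000]: (((0 IMPLIES 0) XOR (NOT 0 AND 0)) XOR NOT 0) -> 0
  row 1 [00001]: (((1 IMPLIES 0) XOR (NOT 0 AND 0)) XOR NOT 0) -> 1
  row 2 [00010]: (((0 IMPLIES 0) XOR (NOT 0 AND 0)) XOR NOT 0) -> 0
  row 3 [00011]: (((1 IMPLIES 0) XOR (NOT 0 AND 0)) XOR NOT 0) -> 1
  row 4 [00100]: (((0 IMPLIES 1) XOR (NOT 1 AND 0)) XOR NOT 1) -> 1
  row 5 [00101]: (((1 IMPLIES 1) XOR (NOT 1 AND 0)) XOR NOT 1) -> 1
  row 6 [00110]: (((0 IMPLIES 1) XOR (NOT 1 AND 0)) XOR NOT 1) -> 1
  row 7 [00111]: (((1 IMPLIES 1) XOR (NOT 1 AND 0)) XOR NOT 1) -> 1
  row 8 [01000]: (((0 IMPLIES 0) XOR (NOT 0 AND 0)) XOR NOT 0) -> 0
  row 9 [01001]: (((1 IMPLIES 0) XOR (NOT 0 AND 0)) XOR NOT 0) -> 1
  row 10 [01010]: (((0 IMPLIES 0) XOR (NOT 0 AND 0)) XOR NOT 0) -> 0
  row 11 [01011]: (((1 IMPLIES 0) XOR (NOT 0 AND 0)) XOR NOT 0) -> 1
  row 12 [01100]: (((0 IMPLIES 1) XOR (NOT 1 AND 0)) XOR NOT 1) -> 1
  row 13 [01101]: (((1 IMPLIES 1) XOR (NOT 1 AND 0)) XOR NOT 1) -> 1
  row 14 [01110]: (((0 IMPLIES 1) XOR (NOT 1 AND 0)) XOR NOT 1) -> 1
  row 15 [01111]: (((1 IMPLIES 1) XOR (NOT 1 AND 0)) XOR NOT 1) -> 1
  row 16 [10000]: (((0 IMPLIES 0) XOR (NOT 0 AND 1)) XOR NOT 0) -> 1
  row 17 [10001]: (((1 IMPLIES 0) XOR (NOT 0 AND 1)) XOR NOT 0) -> 0
  row 18 [10010]: (((0 IMPLIES 0) XOR (NOT 0 AND 1)) XOR NOT 0) -> 1
  row 19 [10011]: (((1 IMPLIES 0) XOR (NOT 0 AND 1)) XOR NOT 0) -> 0
  row 20 [10100]: (((0 IMPLIES 1) XOR (NOT 1 AND 1)) XOR NOT 1) -> 1
  row 21 [10101]: (((1 IMPLIES 1) XOR (NOT 1 AND 1)) XOR NOT 1) -> 1
  row 22 [10110]: (((0 IMPLIES 1) XOR (NOT 1 AND 1)) XOR NOT 1) -> 1
  row 23 [10111]: (((1 IMPLIES 1) XOR (NOT 1 AND 1)) XOR NOT 1) -> 1
  row 24 [11000]: (((0 IMPLIES 0) XOR (NOT 0 AND 1)) XOR NOT 0) -> 1
  row 25 [11001]: (((1 IMPLIES 0) XOR (NOT 0 AND 1)) XOR NOT 0) -> 0
  row 26 [11010]: (((0 IMPLIES 0) XOR (NOT 0 AND 1)) XOR NOT 0) -> 1
  row 27 [11011]: (((1 IMPLIES 0) XOR (NOT 0 AND 1)) XOR NOT 0) -> 0
  row 28 [11100]: (((0 IMPLIES 1) XOR (NOT 1 AND 1)) XOR NOT 1) -> 1
  row 29 [11101]: (((1 IMPLIES 1) XOR (NOT 1 AND 1)) XOR NOT 1) -> 1
  row 30 [11110]: (((0 IMPLIES 1) XOR (NOT 1 AND 1)) XOR NOT 1) -> 1
  row 31 [11111]: (((1 IMPLIES 1) XOR (NOT 1 AND 1)) XOR NOT 1) -> 1
Full result column, 4 rows per line (a,b,c fixed per line; d,e runs 00..11 left to right):
  rows 0-3 [a,b,c=000]: 0101  = hex 5
  rows 4-7 [a,b,c=001]: 1111  = hex F
  rows 8-11 [a,b,c=010]: 0101  = hex 5
  rows 12-15 [a,b,c=011]: 1111  = hex F
  rows 16-19 [a,b,c=100]: 1010  = hex A
  rows 20-23 [a,b,c=101]: 1111  = hex F
  rows 24-27 [a,b,c=110]: 1010  = hex A
  rows 28-31 [a,b,c=111]: 1111  = hex F
Output column (row 0 .. row 31) = 01011111010111111010111110101111
Output column grouped in 4s = 0101 1111 0101 1111 1010 1111 1010 1111 = 0x5F5FAFAF
Convert to decimal digit by digit (value = value*16 + digit):
  5 -> 5
  5*16 + 15 (F) = 95
  95*16 + 5 = 1525
  1525*16 + 15 (F) = 24415
  24415*16 + 10 (A) = 390650
  390650*16 + 15 (F) = 6250415
  6250415*16 + 10 (A) = 100006650
  100006650*16 + 15 (F) = 1600106415
Decimal = 1600106415

1600106415


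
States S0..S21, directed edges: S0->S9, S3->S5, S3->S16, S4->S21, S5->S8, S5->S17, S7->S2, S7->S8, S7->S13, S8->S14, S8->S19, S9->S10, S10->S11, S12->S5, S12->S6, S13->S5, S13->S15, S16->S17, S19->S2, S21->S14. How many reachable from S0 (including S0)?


BFS from S0:
  layer 0: {S0}
  layer 1: {S9}
  layer 2: {S10}
  layer 3: {S11}
Reachable set: {S0, S9, S10, S11}
Count = 4

4


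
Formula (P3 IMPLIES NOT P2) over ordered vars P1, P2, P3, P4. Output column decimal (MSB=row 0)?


Formula: (P3 IMPLIES NOT P2) over P1, P2, P3, P4 (16 rows)
Evaluate each row (bits = P1,P2,P3,P4, MSB first):
  row 0 [0000]: (0 IMPLIES NOT 0) -> 1
  row 1 [0001]: (0 IMPLIES NOT 0) -> 1
  row 2 [0010]: (1 IMPLIES NOT 0) -> 1
  row 3 [0011]: (1 IMPLIES NOT 0) -> 1
  row 4 [0100]: (0 IMPLIES NOT 1) -> 1
  row 5 [0101]: (0 IMPLIES NOT 1) -> 1
  row 6 [0110]: (1 IMPLIES NOT 1) -> 0
  row 7 [0111]: (1 IMPLIES NOT 1) -> 0
  row 8 [1000]: (0 IMPLIES NOT 0) -> 1
  row 9 [1001]: (0 IMPLIES NOT 0) -> 1
  row 10 [1010]: (1 IMPLIES NOT 0) -> 1
  row 11 [1011]: (1 IMPLIES NOT 0) -> 1
  row 12 [1100]: (0 IMPLIES NOT 1) -> 1
  row 13 [1101]: (0 IMPLIES NOT 1) -> 1
  row 14 [1110]: (1 IMPLIES NOT 1) -> 0
  row 15 [1111]: (1 IMPLIES NOT 1) -> 0
Full result column, 4 rows per line (P1,P2 fixed per line; P3,P4 runs 00..11 left to right):
  rows 0-3 [P1,P2=00]: 1111  = hex F
  rows 4-7 [P1,P2=01]: 1100  = hex C
  rows 8-11 [P1,P2=10]: 1111  = hex F
  rows 12-15 [P1,P2=11]: 1100  = hex C
Output column (row 0 .. row 15) = 1111110011111100
Output column grouped in 4s = 1111 1100 1111 1100 = 0xFCFC
Convert to decimal digit by digit (value = value*16 + digit):
  F -> 15
  15*16 + 12 (C) = 252
  252*16 + 15 (F) = 4047
  4047*16 + 12 (C) = 64764
Decimal = 64764

64764


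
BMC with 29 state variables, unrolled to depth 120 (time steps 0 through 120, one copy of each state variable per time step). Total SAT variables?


BMC unrolls to depth k, creating one copy of each state var for steps 0..k.
Step count = 120 + 1 = 121 (steps 0 through 120)
Vars per step = 29
Total = 29 * 121 = 3509

3509


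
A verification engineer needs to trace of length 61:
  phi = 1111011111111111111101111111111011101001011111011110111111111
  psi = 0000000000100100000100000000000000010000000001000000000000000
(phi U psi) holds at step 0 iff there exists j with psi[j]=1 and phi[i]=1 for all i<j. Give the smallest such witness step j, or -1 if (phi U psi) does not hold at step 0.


(phi U psi) at 0: need smallest j with psi[j]=1 and phi[i]=1 for all i in [0,j).
Scan from step 0:
  step 0: phi=1, psi=0 -> continue
  step 1: phi=1, psi=0 -> continue
  step 2: phi=1, psi=0 -> continue
  step 3: phi=1, psi=0 -> continue
  step 4: phi=0 -> phi-prefix broken from here
  step 10: psi=1 but phi already failed -> not a witness
  step 13: psi=1 but phi already failed -> not a witness
  step 19: psi=1 but phi already failed -> not a witness
  step 35: psi=1 but phi already failed -> not a witness
  step 45: psi=1 but phi already failed -> not a witness
  end of trace: no witness -> -1
Witness step = -1

-1


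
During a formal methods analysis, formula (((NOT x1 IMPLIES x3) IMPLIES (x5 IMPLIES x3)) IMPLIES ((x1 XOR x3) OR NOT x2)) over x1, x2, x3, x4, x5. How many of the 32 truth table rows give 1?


Formula: (((NOT x1 IMPLIES x3) IMPLIES (x5 IMPLIES x3)) IMPLIES ((x1 XOR x3) OR NOT x2)) over 5 vars (32 rows)
Evaluate each row (x1, x2, x3, x4, x5 as bits, MSB first):
  row 0 [00000]: (((NOT 0 IMPLIES 0) IMPLIES (0 IMPLIES 0)) IMPLIES ((0 XOR 0) OR NOT 0)) -> 1
  row 1 [00001]: (((NOT 0 IMPLIES 0) IMPLIES (1 IMPLIES 0)) IMPLIES ((0 XOR 0) OR NOT 0)) -> 1
  row 2 [00010]: (((NOT 0 IMPLIES 0) IMPLIES (0 IMPLIES 0)) IMPLIES ((0 XOR 0) OR NOT 0)) -> 1
  row 3 [00011]: (((NOT 0 IMPLIES 0) IMPLIES (1 IMPLIES 0)) IMPLIES ((0 XOR 0) OR NOT 0)) -> 1
  row 4 [00100]: (((NOT 0 IMPLIES 1) IMPLIES (0 IMPLIES 1)) IMPLIES ((0 XOR 1) OR NOT 0)) -> 1
  row 5 [00101]: (((NOT 0 IMPLIES 1) IMPLIES (1 IMPLIES 1)) IMPLIES ((0 XOR 1) OR NOT 0)) -> 1
  row 6 [00110]: (((NOT 0 IMPLIES 1) IMPLIES (0 IMPLIES 1)) IMPLIES ((0 XOR 1) OR NOT 0)) -> 1
  row 7 [00111]: (((NOT 0 IMPLIES 1) IMPLIES (1 IMPLIES 1)) IMPLIES ((0 XOR 1) OR NOT 0)) -> 1
  row 8 [01000]: (((NOT 0 IMPLIES 0) IMPLIES (0 IMPLIES 0)) IMPLIES ((0 XOR 0) OR NOT 1)) -> 0
  row 9 [01001]: (((NOT 0 IMPLIES 0) IMPLIES (1 IMPLIES 0)) IMPLIES ((0 XOR 0) OR NOT 1)) -> 0
  row 10 [01010]: (((NOT 0 IMPLIES 0) IMPLIES (0 IMPLIES 0)) IMPLIES ((0 XOR 0) OR NOT 1)) -> 0
  row 11 [01011]: (((NOT 0 IMPLIES 0) IMPLIES (1 IMPLIES 0)) IMPLIES ((0 XOR 0) OR NOT 1)) -> 0
  row 12 [01100]: (((NOT 0 IMPLIES 1) IMPLIES (0 IMPLIES 1)) IMPLIES ((0 XOR 1) OR NOT 1)) -> 1
  row 13 [01101]: (((NOT 0 IMPLIES 1) IMPLIES (1 IMPLIES 1)) IMPLIES ((0 XOR 1) OR NOT 1)) -> 1
  row 14 [01110]: (((NOT 0 IMPLIES 1) IMPLIES (0 IMPLIES 1)) IMPLIES ((0 XOR 1) OR NOT 1)) -> 1
  row 15 [01111]: (((NOT 0 IMPLIES 1) IMPLIES (1 IMPLIES 1)) IMPLIES ((0 XOR 1) OR NOT 1)) -> 1
  row 16 [10000]: (((NOT 1 IMPLIES 0) IMPLIES (0 IMPLIES 0)) IMPLIES ((1 XOR 0) OR NOT 0)) -> 1
  row 17 [10001]: (((NOT 1 IMPLIES 0) IMPLIES (1 IMPLIES 0)) IMPLIES ((1 XOR 0) OR NOT 0)) -> 1
  row 18 [10010]: (((NOT 1 IMPLIES 0) IMPLIES (0 IMPLIES 0)) IMPLIES ((1 XOR 0) OR NOT 0)) -> 1
  row 19 [10011]: (((NOT 1 IMPLIES 0) IMPLIES (1 IMPLIES 0)) IMPLIES ((1 XOR 0) OR NOT 0)) -> 1
  row 20 [10100]: (((NOT 1 IMPLIES 1) IMPLIES (0 IMPLIES 1)) IMPLIES ((1 XOR 1) OR NOT 0)) -> 1
  row 21 [10101]: (((NOT 1 IMPLIES 1) IMPLIES (1 IMPLIES 1)) IMPLIES ((1 XOR 1) OR NOT 0)) -> 1
  row 22 [10110]: (((NOT 1 IMPLIES 1) IMPLIES (0 IMPLIES 1)) IMPLIES ((1 XOR 1) OR NOT 0)) -> 1
  row 23 [10111]: (((NOT 1 IMPLIES 1) IMPLIES (1 IMPLIES 1)) IMPLIES ((1 XOR 1) OR NOT 0)) -> 1
  row 24 [11000]: (((NOT 1 IMPLIES 0) IMPLIES (0 IMPLIES 0)) IMPLIES ((1 XOR 0) OR NOT 1)) -> 1
  row 25 [11001]: (((NOT 1 IMPLIES 0) IMPLIES (1 IMPLIES 0)) IMPLIES ((1 XOR 0) OR NOT 1)) -> 1
  row 26 [11010]: (((NOT 1 IMPLIES 0) IMPLIES (0 IMPLIES 0)) IMPLIES ((1 XOR 0) OR NOT 1)) -> 1
  row 27 [11011]: (((NOT 1 IMPLIES 0) IMPLIES (1 IMPLIES 0)) IMPLIES ((1 XOR 0) OR NOT 1)) -> 1
  row 28 [11100]: (((NOT 1 IMPLIES 1) IMPLIES (0 IMPLIES 1)) IMPLIES ((1 XOR 1) OR NOT 1)) -> 0
  row 29 [11101]: (((NOT 1 IMPLIES 1) IMPLIES (1 IMPLIES 1)) IMPLIES ((1 XOR 1) OR NOT 1)) -> 0
  row 30 [11110]: (((NOT 1 IMPLIES 1) IMPLIES (0 IMPLIES 1)) IMPLIES ((1 XOR 1) OR NOT 1)) -> 0
  row 31 [11111]: (((NOT 1 IMPLIES 1) IMPLIES (1 IMPLIES 1)) IMPLIES ((1 XOR 1) OR NOT 1)) -> 0
Full result column, 8 rows per line (x1,x2 fixed per line; x3,x4,x5 runs 000..111 left to right):
  rows 0-7 [x1,x2=00]: 11111111  (ones: 8)
  rows 8-15 [x1,x2=01]: 00001111  (ones: 4)
  rows 16-23 [x1,x2=10]: 11111111  (ones: 8)
  rows 24-31 [x1,x2=11]: 11110000  (ones: 4)
Count of 1-rows = 8+4+8+4 = 24

24


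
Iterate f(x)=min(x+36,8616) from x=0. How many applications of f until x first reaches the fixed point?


Step 1: x=0, cap=8616, increment=36
Step 2: x grows by 36 each step until capped at 8616; fixed point is x=8616
Step 3: iterations = ceil(8616/36) = 240

240


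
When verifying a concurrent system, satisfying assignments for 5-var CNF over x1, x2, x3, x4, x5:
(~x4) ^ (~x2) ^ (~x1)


CNF with 3 clauses over 5 vars (32 assignments).
An assignment satisfies CNF iff every clause has >=1 true literal.
Check each row (bits = x1,x2,x3,x4,x5; clause T/F shown):
  row 0 [00000]: clauses=TTT -> 1
  row 1 [00001]: clauses=TTT -> 1
  row 2 [00010]: clauses=FTT -> 0
  row 3 [00011]: clauses=FTT -> 0
  row 4 [00100]: clauses=TTT -> 1
  row 5 [00101]: clauses=TTT -> 1
  row 6 [00110]: clauses=FTT -> 0
  row 7 [00111]: clauses=FTT -> 0
  row 8 [01000]: clauses=TFT -> 0
  row 9 [01001]: clauses=TFT -> 0
  row 10 [01010]: clauses=FFT -> 0
  row 11 [01011]: clauses=FFT -> 0
  row 12 [01100]: clauses=TFT -> 0
  row 13 [01101]: clauses=TFT -> 0
  row 14 [01110]: clauses=FFT -> 0
  row 15 [01111]: clauses=FFT -> 0
  row 16 [10000]: clauses=TTF -> 0
  row 17 [10001]: clauses=TTF -> 0
  row 18 [10010]: clauses=FTF -> 0
  row 19 [10011]: clauses=FTF -> 0
  row 20 [10100]: clauses=TTF -> 0
  row 21 [10101]: clauses=TTF -> 0
  row 22 [10110]: clauses=FTF -> 0
  row 23 [10111]: clauses=FTF -> 0
  row 24 [11000]: clauses=TFF -> 0
  row 25 [11001]: clauses=TFF -> 0
  row 26 [11010]: clauses=FFF -> 0
  row 27 [11011]: clauses=FFF -> 0
  row 28 [11100]: clauses=TFF -> 0
  row 29 [11101]: clauses=TFF -> 0
  row 30 [11110]: clauses=FFF -> 0
  row 31 [11111]: clauses=FFF -> 0
Full result column, 8 rows per line (x1,x2 fixed per line; x3,x4,x5 runs 000..111 left to right):
  rows 0-7 [x1,x2=00]: 11001100  (ones: 4)
  rows 8-15 [x1,x2=01]: 00000000  (ones: 0)
  rows 16-23 [x1,x2=10]: 00000000  (ones: 0)
  rows 24-31 [x1,x2=11]: 00000000  (ones: 0)
Satisfying assignments = 4+0+0+0 = 4

4


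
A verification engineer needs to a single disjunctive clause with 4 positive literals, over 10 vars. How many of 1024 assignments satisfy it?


Step 1: Total=2^10=1024
Step 2: Unsat when all 4 false: 2^6=64
Step 3: Sat=1024-64=960

960


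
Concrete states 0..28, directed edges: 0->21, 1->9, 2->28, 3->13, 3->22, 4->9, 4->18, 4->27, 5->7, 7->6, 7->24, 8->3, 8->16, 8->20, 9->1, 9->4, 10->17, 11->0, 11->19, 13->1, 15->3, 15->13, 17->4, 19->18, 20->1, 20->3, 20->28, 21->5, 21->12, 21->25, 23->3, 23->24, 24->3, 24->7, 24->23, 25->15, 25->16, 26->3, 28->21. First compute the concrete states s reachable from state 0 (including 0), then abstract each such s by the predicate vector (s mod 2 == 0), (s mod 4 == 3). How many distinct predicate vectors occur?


BFS from 0:
Concrete reachable: {0, 1, 3, 4, 5, 6, 7, 9, 12, 13, 15, 16, 18, 21, 22, 23, 24, 25, 27}
Abstract via predicates (s mod 2 == 0), (s mod 4 == 3):
  (0,0) <- {1, 5, 9, 13, 21, 25}
  (0,1) <- {3, 7, 15, 23, 27}
  (1,0) <- {0, 4, 6, 12, 16, 18, 22, 24}
Distinct abstract states = 3

3


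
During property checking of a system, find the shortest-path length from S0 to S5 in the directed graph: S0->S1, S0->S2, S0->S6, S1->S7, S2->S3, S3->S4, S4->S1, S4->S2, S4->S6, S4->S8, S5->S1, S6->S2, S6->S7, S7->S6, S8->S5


BFS layer-by-layer from S0:
  dist 0: {S0}
  dist 1: {S1, S2, S6}
  dist 2: {S3, S7}
  dist 3: {S4}
  dist 4: {S8}
  dist 5: {S5}
  -> S5 reached at distance 5
Shortest path length = 5

5


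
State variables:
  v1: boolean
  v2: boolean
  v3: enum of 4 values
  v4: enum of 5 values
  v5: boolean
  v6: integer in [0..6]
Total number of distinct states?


State space = product of domain sizes of all variables.
Domain sizes:
  v1 (boolean): 2
  v2 (boolean): 2
  v3 (enum of 4 values): 4
  v4 (enum of 5 values): 5
  v5 (boolean): 2
  v6 (integer in [0..6]): 7
Product = 2 * 2 * 4 * 5 * 2 * 7 = 1120

1120


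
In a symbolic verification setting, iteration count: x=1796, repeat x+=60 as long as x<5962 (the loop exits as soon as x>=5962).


Step 1: x goes from 1796 toward 5962 by 60; the body runs while x<5962, so iterations = ceil((bound-start)/step)
Step 2: Distance=4166
Step 3: ceil(4166/60)=70

70


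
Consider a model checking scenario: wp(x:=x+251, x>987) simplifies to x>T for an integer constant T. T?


Formula: wp(x:=E, P) = P[E/x] (substitute E for x in postcondition)
Step 1: Postcondition: x>987
Step 2: Substitute x+251 for x: x+251>987
Step 3: Solve for x: x > 987-251 = 736

736


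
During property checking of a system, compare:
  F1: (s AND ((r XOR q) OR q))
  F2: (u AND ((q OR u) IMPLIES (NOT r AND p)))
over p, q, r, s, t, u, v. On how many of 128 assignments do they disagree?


F1 = (s AND ((r XOR q) OR q))
F2 = (u AND ((q OR u) IMPLIES (NOT r AND p)))
Evaluate both on each of 128 rows (bits = p,q,r,s,t,u,v):
  row 0 [0000000]: F1=0 F2=0 -> 0
  row 1 [0000001]: F1=0 F2=0 -> 0
  row 2 [0000010]: F1=0 F2=0 -> 0
  row 3 [0000011]: F1=0 F2=0 -> 0
  row 4 [0000100]: F1=0 F2=0 -> 0
  (every remaining row is evaluated the same way; all 128 results are listed next)
Full result column, 8 rows per line (p,q,r,s fixed per line; t,u,v runs 000..111 left to right):
  rows 0-7 [p,q,r,s=0000]: 00000000  (ones: 0)
  rows 8-15 [p,q,r,s=0001]: 00000000  (ones: 0)
  rows 16-23 [p,q,r,s=0010]: 00000000  (ones: 0)
  rows 24-31 [p,q,r,s=0011]: 11111111  (ones: 8)
  rows 32-39 [p,q,r,s=0100]: 00000000  (ones: 0)
  rows 40-47 [p,q,r,s=0101]: 11111111  (ones: 8)
  rows 48-55 [p,q,r,s=0110]: 00000000  (ones: 0)
  rows 56-63 [p,q,r,s=0111]: 11111111  (ones: 8)
  rows 64-71 [p,q,r,s=1000]: 00110011  (ones: 4)
  rows 72-79 [p,q,r,s=1001]: 00110011  (ones: 4)
  rows 80-87 [p,q,r,s=1010]: 00000000  (ones: 0)
  rows 88-95 [p,q,r,s=1011]: 11111111  (ones: 8)
  rows 96-103 [p,q,r,s=1100]: 00110011  (ones: 4)
  rows 104-111 [p,q,r,s=1101]: 11001100  (ones: 4)
  rows 112-119 [p,q,r,s=1110]: 00000000  (ones: 0)
  rows 120-127 [p,q,r,s=1111]: 11111111  (ones: 8)
Disagreements = 0+0+0+8+0+8+0+8+4+4+0+8+4+4+0+8 = 56

56


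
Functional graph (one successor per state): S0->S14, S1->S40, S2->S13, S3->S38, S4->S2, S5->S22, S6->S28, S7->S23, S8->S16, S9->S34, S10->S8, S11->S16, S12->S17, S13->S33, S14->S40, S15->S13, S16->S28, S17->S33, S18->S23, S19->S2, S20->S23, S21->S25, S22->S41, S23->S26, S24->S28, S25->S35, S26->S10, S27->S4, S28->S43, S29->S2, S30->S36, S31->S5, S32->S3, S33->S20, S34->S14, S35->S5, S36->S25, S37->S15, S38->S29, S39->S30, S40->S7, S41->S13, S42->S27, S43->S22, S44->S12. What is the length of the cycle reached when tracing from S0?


Trace from S0 until a state repeats:
  S0 -> S14 -> S40 -> S7 -> S23 -> S26 -> S10 -> S8 -> S16 -> S28 -> S43 -> S22 -> S41 -> S13 -> S33 -> S20 -> S23
S23 first seen at step 4, revisited at step 16.
Cycle length = 16 - 4 = 12

12


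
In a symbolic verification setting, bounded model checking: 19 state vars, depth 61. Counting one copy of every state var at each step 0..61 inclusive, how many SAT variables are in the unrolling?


BMC unrolls to depth k, creating one copy of each state var for steps 0..k.
Step count = 61 + 1 = 62 (steps 0 through 61)
Vars per step = 19
Total = 19 * 62 = 1178

1178


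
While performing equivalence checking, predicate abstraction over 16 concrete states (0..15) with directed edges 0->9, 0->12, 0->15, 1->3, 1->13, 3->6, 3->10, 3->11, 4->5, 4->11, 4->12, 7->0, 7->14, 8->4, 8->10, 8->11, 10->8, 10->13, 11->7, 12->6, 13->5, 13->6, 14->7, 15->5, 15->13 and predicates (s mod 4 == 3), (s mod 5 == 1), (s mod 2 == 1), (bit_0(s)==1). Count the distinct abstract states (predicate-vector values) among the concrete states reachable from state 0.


BFS from 0:
Concrete reachable: {0, 5, 6, 9, 12, 13, 15}
Abstract via predicates (s mod 4 == 3), (s mod 5 == 1), (s mod 2 == 1), (bit_0(s)==1):
  (0,0,0,0) <- {0, 12}
  (0,0,1,1) <- {5, 9, 13}
  (0,1,0,0) <- {6}
  (1,0,1,1) <- {15}
Distinct abstract states = 4

4


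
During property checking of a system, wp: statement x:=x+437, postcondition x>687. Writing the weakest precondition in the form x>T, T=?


Formula: wp(x:=E, P) = P[E/x] (substitute E for x in postcondition)
Step 1: Postcondition: x>687
Step 2: Substitute x+437 for x: x+437>687
Step 3: Solve for x: x > 687-437 = 250

250


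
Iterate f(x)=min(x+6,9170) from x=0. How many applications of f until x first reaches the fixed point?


Step 1: x=0, cap=9170, increment=6
Step 2: x grows by 6 each step until capped at 9170; fixed point is x=9170
Step 3: iterations = ceil(9170/6) = 1529

1529


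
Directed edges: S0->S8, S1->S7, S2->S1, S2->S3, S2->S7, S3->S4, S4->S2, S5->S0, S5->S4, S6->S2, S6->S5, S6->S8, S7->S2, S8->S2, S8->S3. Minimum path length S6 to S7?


BFS layer-by-layer from S6:
  dist 0: {S6}
  dist 1: {S2, S5, S8}
  dist 2: {S0, S1, S3, S4, S7}
  -> S7 reached at distance 2
Shortest path length = 2

2


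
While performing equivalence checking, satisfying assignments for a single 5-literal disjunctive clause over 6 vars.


Step 1: Total=2^6=64
Step 2: Unsat when all 5 false: 2^1=2
Step 3: Sat=64-2=62

62


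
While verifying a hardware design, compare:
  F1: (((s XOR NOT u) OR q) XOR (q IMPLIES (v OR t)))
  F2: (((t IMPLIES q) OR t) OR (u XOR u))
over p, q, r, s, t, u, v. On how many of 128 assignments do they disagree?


F1 = (((s XOR NOT u) OR q) XOR (q IMPLIES (v OR t)))
F2 = (((t IMPLIES q) OR t) OR (u XOR u))
Evaluate both on each of 128 rows (bits = p,q,r,s,t,u,v):
  row 0 [0000000]: F1=0 F2=1 (differ) -> 1
  row 1 [0000001]: F1=0 F2=1 (differ) -> 1
  row 2 [0000010]: F1=1 F2=1 -> 0
  row 3 [0000011]: F1=1 F2=1 -> 0
  row 4 [0000100]: F1=0 F2=1 (differ) -> 1
  (every remaining row is evaluated the same way; all 128 results are listed next)
Full result column, 8 rows per line (p,q,r,s fixed per line; t,u,v runs 000..111 left to right):
  rows 0-7 [p,q,r,s=0000]: 11001100  (ones: 4)
  rows 8-15 [p,q,r,s=0001]: 00110011  (ones: 4)
  rows 16-23 [p,q,r,s=0010]: 11001100  (ones: 4)
  rows 24-31 [p,q,r,s=0011]: 00110011  (ones: 4)
  rows 32-39 [p,q,r,s=0100]: 01011111  (ones: 6)
  rows 40-47 [p,q,r,s=0101]: 01011111  (ones: 6)
  rows 48-55 [p,q,r,s=0110]: 01011111  (ones: 6)
  rows 56-63 [p,q,r,s=0111]: 01011111  (ones: 6)
  rows 64-71 [p,q,r,s=1000]: 11001100  (ones: 4)
  rows 72-79 [p,q,r,s=1001]: 00110011  (ones: 4)
  rows 80-87 [p,q,r,s=1010]: 11001100  (ones: 4)
  rows 88-95 [p,q,r,s=1011]: 00110011  (ones: 4)
  rows 96-103 [p,q,r,s=1100]: 01011111  (ones: 6)
  rows 104-111 [p,q,r,s=1101]: 01011111  (ones: 6)
  rows 112-119 [p,q,r,s=1110]: 01011111  (ones: 6)
  rows 120-127 [p,q,r,s=1111]: 01011111  (ones: 6)
Disagreements = 4+4+4+4+6+6+6+6+4+4+4+4+6+6+6+6 = 80

80


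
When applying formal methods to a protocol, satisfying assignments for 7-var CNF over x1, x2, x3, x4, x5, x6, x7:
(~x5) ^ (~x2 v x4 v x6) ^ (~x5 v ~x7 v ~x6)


CNF with 3 clauses over 7 vars (128 assignments).
An assignment satisfies CNF iff every clause has >=1 true literal.
Check each row (bits = x1,x2,x3,x4,x5,x6,x7; clause T/F shown):
  row 0 [0000000]: clauses=TTT -> 1
  row 1 [0000001]: clauses=TTT -> 1
  row 2 [0000010]: clauses=TTT -> 1
  row 3 [0000011]: clauses=TTT -> 1
  row 4 [0000100]: clauses=FTT -> 0
  (every remaining row is evaluated the same way; all 128 results are listed next)
Full result column, 8 rows per line (x1,x2,x3,x4 fixed per line; x5,x6,x7 runs 000..111 left to right):
  rows 0-7 [x1,x2,x3,x4=0000]: 11110000  (ones: 4)
  rows 8-15 [x1,x2,x3,x4=0001]: 11110000  (ones: 4)
  rows 16-23 [x1,x2,x3,x4=0010]: 11110000  (ones: 4)
  rows 24-31 [x1,x2,x3,x4=0011]: 11110000  (ones: 4)
  rows 32-39 [x1,x2,x3,x4=0100]: 00110000  (ones: 2)
  rows 40-47 [x1,x2,x3,x4=0101]: 11110000  (ones: 4)
  rows 48-55 [x1,x2,x3,x4=0110]: 00110000  (ones: 2)
  rows 56-63 [x1,x2,x3,x4=0111]: 11110000  (ones: 4)
  rows 64-71 [x1,x2,x3,x4=1000]: 11110000  (ones: 4)
  rows 72-79 [x1,x2,x3,x4=1001]: 11110000  (ones: 4)
  rows 80-87 [x1,x2,x3,x4=1010]: 11110000  (ones: 4)
  rows 88-95 [x1,x2,x3,x4=1011]: 11110000  (ones: 4)
  rows 96-103 [x1,x2,x3,x4=1100]: 00110000  (ones: 2)
  rows 104-111 [x1,x2,x3,x4=1101]: 11110000  (ones: 4)
  rows 112-119 [x1,x2,x3,x4=1110]: 00110000  (ones: 2)
  rows 120-127 [x1,x2,x3,x4=1111]: 11110000  (ones: 4)
Satisfying assignments = 4+4+4+4+2+4+2+4+4+4+4+4+2+4+2+4 = 56

56
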